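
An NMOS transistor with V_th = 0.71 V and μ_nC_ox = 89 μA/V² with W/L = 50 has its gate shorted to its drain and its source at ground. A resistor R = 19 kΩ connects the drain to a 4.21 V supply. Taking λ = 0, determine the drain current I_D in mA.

With gate tied to drain, V_GS = V_DS ≥ V_GS − V_th, so the device is in saturation.
k_n = μ_nC_ox · (W/L) = 4.45 mA/V².
KCL at the drain: ½ k_n (V_GS − V_th)² = (V_DD − V_GS)/R.
Let x = V_GS − 0.71. Then 42.3 x² + x − 3.5 = 0, giving x = 0.276 V (positive root), so V_GS = 0.986 V.
I_D = (V_DD − V_GS)/R = (4.21 − 0.986) / 19 = 0.17 mA.

I_D = 0.170 mA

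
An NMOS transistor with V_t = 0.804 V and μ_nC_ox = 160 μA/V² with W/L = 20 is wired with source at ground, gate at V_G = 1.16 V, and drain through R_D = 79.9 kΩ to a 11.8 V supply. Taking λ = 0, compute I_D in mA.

V_GS = V_G = 1.16 V, so V_ov = 1.16 − 0.804 = 0.356 V.
k_n = μ_nC_ox · (W/L) = 3.2 mA/V².
Assume saturation: I_D = ½ k_n V_ov² = 0.5 × 3.2 × 0.356² = 0.203 mA, giving V_DS = V_DD − I_D R_D = 11.8 − 0.203 × 79.9 = -4.4 V.
But -4.4 V < V_ov = 0.356 V, so the device is actually in triode.
In triode I_D = k_n[V_ov V_DS − ½ V_DS²] and I_D = (V_DD − V_DS)/R_D. Equating: 128 V_DS² − 92.02 V_DS + 11.8 = 0, giving V_DS = 0.167 V (the root below V_ov).
I_D = (11.8 − 0.167) / 79.9 = 0.146 mA.

I_D = 0.146 mA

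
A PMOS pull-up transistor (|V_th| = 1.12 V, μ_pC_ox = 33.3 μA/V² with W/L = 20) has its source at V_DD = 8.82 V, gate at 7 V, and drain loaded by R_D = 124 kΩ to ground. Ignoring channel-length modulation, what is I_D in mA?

I_D = 0.0698 mA

V_SG = V_DD − V_G = 8.82 − 7 = 1.82 V, so V_ov = 1.82 − 1.12 = 0.7 V.
k_p = μ_pC_ox · (W/L) = 0.666 mA/V².
Assume saturation: I_D = ½ k_p V_ov² = 0.5 × 0.666 × 0.7² = 0.163 mA, giving V_SD = V_DD − I_D R_D = 8.82 − 0.163 × 124 = -11.4 V.
But -11.4 V < V_ov = 0.7 V, so the device is actually in triode.
In triode I_D = k_p[V_ov V_SD − ½ V_SD²] and I_D = (V_DD − V_SD)/R_D. Equating: 41.3 V_SD² − 58.81 V_SD + 8.82 = 0, giving V_SD = 0.17 V (the root below V_ov).
I_D = (8.82 − 0.17) / 124 = 0.0698 mA.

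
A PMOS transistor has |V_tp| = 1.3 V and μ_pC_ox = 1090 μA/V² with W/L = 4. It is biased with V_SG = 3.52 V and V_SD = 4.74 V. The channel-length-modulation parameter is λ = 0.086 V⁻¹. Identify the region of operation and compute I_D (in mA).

k_p = μ_pC_ox · (W/L) = 4.36 mA/V².
V_ov = V_SG − |V_tp| = 3.52 − 1.3 = 2.22 V.
Since V_SD = 4.74 V ≥ V_ov = 2.22 V, the device is in saturation.
I_D = ½ k_p V_ov² (1 + λ V_SD) = 0.5 × 4.36 × 2.22² × (1 + 0.086 × 4.74) = 15.1 mA.

Saturation; I_D = 15.1 mA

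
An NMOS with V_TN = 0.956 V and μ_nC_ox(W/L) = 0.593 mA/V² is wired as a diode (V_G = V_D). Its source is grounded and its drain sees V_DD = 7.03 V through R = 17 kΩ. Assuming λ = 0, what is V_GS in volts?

With gate tied to drain, V_GS = V_DS ≥ V_GS − V_TN, so the device is in saturation.
KCL at the drain: ½ k_n (V_GS − V_TN)² = (V_DD − V_GS)/R.
Let x = V_GS − 0.956. Then 5.04 x² + x − 6.074 = 0, giving x = 1 V (positive root), so V_GS = 1.96 V.
I_D = (V_DD − V_GS)/R = (7.03 − 1.96) / 17 = 0.298 mA.

V_GS = 1.96 V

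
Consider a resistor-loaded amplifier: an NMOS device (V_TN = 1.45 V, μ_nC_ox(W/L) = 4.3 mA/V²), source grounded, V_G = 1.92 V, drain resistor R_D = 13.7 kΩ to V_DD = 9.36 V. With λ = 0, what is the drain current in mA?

V_GS = V_G = 1.92 V, so V_ov = 1.92 − 1.45 = 0.47 V.
Assume saturation: I_D = ½ k_n V_ov² = 0.5 × 4.3 × 0.47² = 0.475 mA, giving V_DS = V_DD − I_D R_D = 9.36 − 0.475 × 13.7 = 2.85 V.
V_DS = 2.85 V ≥ V_ov = 0.47 V, confirming saturation.

I_D = 0.475 mA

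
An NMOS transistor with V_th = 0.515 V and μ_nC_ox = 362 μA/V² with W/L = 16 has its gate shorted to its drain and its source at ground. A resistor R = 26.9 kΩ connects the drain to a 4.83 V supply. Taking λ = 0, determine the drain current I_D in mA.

I_D = 0.152 mA

With gate tied to drain, V_GS = V_DS ≥ V_GS − V_th, so the device is in saturation.
k_n = μ_nC_ox · (W/L) = 5.792 mA/V².
KCL at the drain: ½ k_n (V_GS − V_th)² = (V_DD − V_GS)/R.
Let x = V_GS − 0.515. Then 77.9 x² + x − 4.315 = 0, giving x = 0.229 V (positive root), so V_GS = 0.744 V.
I_D = (V_DD − V_GS)/R = (4.83 − 0.744) / 26.9 = 0.152 mA.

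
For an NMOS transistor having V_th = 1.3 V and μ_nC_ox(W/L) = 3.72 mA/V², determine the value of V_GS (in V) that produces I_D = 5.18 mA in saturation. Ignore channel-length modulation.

In saturation I_D = ½ k_n (V_GS − V_th)², so V_GS − V_th = √(2 I_D / k_n) = √(2 × 5.18 / 3.72) = 1.67 V.
V_GS = 1.3 + 1.67 = 2.97 V.

V_GS = 2.97 V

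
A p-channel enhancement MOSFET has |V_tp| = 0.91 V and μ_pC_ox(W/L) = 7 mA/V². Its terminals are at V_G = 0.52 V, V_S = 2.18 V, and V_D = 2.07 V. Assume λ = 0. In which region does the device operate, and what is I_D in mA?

V_SG = V_S − V_G = 2.18 − 0.52 = 1.66 V; V_SD = V_S − V_D = 2.18 − 2.07 = 0.11 V.
V_ov = V_SG − |V_tp| = 1.66 − 0.91 = 0.75 V.
Since V_SD = 0.11 V < V_ov = 0.75 V, the device is in the triode region.
I_D = k_p [V_ov · V_SD − ½ V_SD²] = 7 × [0.75 × 0.11 − 0.5 × 0.11²] = 0.535 mA.

Triode; I_D = 0.535 mA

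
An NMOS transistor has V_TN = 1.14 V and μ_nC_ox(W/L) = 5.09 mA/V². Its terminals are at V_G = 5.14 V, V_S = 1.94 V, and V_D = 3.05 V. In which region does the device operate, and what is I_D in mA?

Triode; I_D = 8.50 mA

V_GS = V_G − V_S = 5.14 − 1.94 = 3.2 V; V_DS = V_D − V_S = 3.05 − 1.94 = 1.11 V.
V_ov = V_GS − V_TN = 3.2 − 1.14 = 2.06 V.
Since V_DS = 1.11 V < V_ov = 2.06 V, the device is in the triode region.
I_D = k_n [V_ov · V_DS − ½ V_DS²] = 5.09 × [2.06 × 1.11 − 0.5 × 1.11²] = 8.5 mA.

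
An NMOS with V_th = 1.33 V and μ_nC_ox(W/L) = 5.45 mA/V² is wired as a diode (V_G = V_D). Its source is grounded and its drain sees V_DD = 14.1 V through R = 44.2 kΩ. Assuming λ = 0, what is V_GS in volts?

V_GS = 1.65 V

With gate tied to drain, V_GS = V_DS ≥ V_GS − V_th, so the device is in saturation.
KCL at the drain: ½ k_n (V_GS − V_th)² = (V_DD − V_GS)/R.
Let x = V_GS − 1.33. Then 120 x² + x − 12.77 = 0, giving x = 0.321 V (positive root), so V_GS = 1.65 V.
I_D = (V_DD − V_GS)/R = (14.1 − 1.65) / 44.2 = 0.282 mA.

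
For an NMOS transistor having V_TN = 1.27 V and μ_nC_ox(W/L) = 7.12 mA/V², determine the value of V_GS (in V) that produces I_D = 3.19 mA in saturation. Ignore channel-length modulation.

In saturation I_D = ½ k_n (V_GS − V_TN)², so V_GS − V_TN = √(2 I_D / k_n) = √(2 × 3.19 / 7.12) = 0.947 V.
V_GS = 1.27 + 0.947 = 2.22 V.

V_GS = 2.22 V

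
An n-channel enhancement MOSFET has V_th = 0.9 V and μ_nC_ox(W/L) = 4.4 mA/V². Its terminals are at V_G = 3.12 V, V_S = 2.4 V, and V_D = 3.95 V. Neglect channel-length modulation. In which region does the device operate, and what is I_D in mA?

Cutoff; I_D = 0 mA

V_GS = V_G − V_S = 3.12 − 2.4 = 0.72 V; V_DS = V_D − V_S = 3.95 − 2.4 = 1.55 V.
V_GS = 0.72 V < V_th = 0.9 V, so the transistor is in cutoff.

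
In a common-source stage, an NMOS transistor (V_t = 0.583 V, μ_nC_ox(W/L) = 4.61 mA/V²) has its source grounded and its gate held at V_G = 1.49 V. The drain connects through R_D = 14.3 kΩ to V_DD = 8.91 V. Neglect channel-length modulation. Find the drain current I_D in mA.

V_GS = V_G = 1.49 V, so V_ov = 1.49 − 0.583 = 0.907 V.
Assume saturation: I_D = ½ k_n V_ov² = 0.5 × 4.61 × 0.907² = 1.9 mA, giving V_DS = V_DD − I_D R_D = 8.91 − 1.9 × 14.3 = -18.2 V.
But -18.2 V < V_ov = 0.907 V, so the device is actually in triode.
In triode I_D = k_n[V_ov V_DS − ½ V_DS²] and I_D = (V_DD − V_DS)/R_D. Equating: 33 V_DS² − 60.79 V_DS + 8.91 = 0, giving V_DS = 0.161 V (the root below V_ov).
I_D = (8.91 − 0.161) / 14.3 = 0.612 mA.

I_D = 0.612 mA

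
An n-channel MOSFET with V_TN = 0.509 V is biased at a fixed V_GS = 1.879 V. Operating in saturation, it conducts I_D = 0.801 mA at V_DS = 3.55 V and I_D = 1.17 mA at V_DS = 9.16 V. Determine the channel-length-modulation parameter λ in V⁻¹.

λ = 0.116 V⁻¹

With V_GS fixed, I_D ∝ (1 + λ V_DS) in saturation, so I_D2/I_D1 = (1 + λ V_DS2)/(1 + λ V_DS1).
1.17/0.801 = 1.461 = (1 + 9.16 λ)/(1 + 3.55 λ).
Solving: λ (I_D1 V_DS2 − I_D2 V_DS1) = I_D2 − I_D1, so λ = (1.17 − 0.801) / (0.801 × 9.16 − 1.17 × 3.55) = 0.369 / 3.18 = 0.116 V⁻¹.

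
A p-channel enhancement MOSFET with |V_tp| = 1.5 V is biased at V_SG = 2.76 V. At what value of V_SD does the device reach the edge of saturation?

The boundary between triode and saturation is V_SD = V_SG − |V_tp| = V_ov.
V_ov = 2.76 − 1.5 = 1.26 V.

V_SD,sat = 1.26 V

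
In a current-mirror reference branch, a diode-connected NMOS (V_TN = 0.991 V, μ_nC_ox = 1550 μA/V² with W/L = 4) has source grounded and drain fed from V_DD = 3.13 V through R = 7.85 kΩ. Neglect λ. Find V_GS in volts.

With gate tied to drain, V_GS = V_DS ≥ V_GS − V_TN, so the device is in saturation.
k_n = μ_nC_ox · (W/L) = 6.2 mA/V².
KCL at the drain: ½ k_n (V_GS − V_TN)² = (V_DD − V_GS)/R.
Let x = V_GS − 0.991. Then 24.3 x² + x − 2.139 = 0, giving x = 0.277 V (positive root), so V_GS = 1.27 V.
I_D = (V_DD − V_GS)/R = (3.13 − 1.27) / 7.85 = 0.237 mA.

V_GS = 1.27 V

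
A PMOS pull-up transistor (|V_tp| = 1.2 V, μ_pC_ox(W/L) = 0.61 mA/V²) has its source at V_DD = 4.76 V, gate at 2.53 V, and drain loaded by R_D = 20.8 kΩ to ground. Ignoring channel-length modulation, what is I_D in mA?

I_D = 0.209 mA

V_SG = V_DD − V_G = 4.76 − 2.53 = 2.23 V, so V_ov = 2.23 − 1.2 = 1.03 V.
Assume saturation: I_D = ½ k_p V_ov² = 0.5 × 0.61 × 1.03² = 0.324 mA, giving V_SD = V_DD − I_D R_D = 4.76 − 0.324 × 20.8 = -1.97 V.
But -1.97 V < V_ov = 1.03 V, so the device is actually in triode.
In triode I_D = k_p[V_ov V_SD − ½ V_SD²] and I_D = (V_DD − V_SD)/R_D. Equating: 6.34 V_SD² − 14.07 V_SD + 4.76 = 0, giving V_SD = 0.417 V (the root below V_ov).
I_D = (4.76 − 0.417) / 20.8 = 0.209 mA.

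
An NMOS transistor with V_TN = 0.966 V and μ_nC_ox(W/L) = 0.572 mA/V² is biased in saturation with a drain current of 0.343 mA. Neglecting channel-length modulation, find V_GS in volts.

In saturation I_D = ½ k_n (V_GS − V_TN)², so V_GS − V_TN = √(2 I_D / k_n) = √(2 × 0.343 / 0.572) = 1.1 V.
V_GS = 0.966 + 1.1 = 2.06 V.

V_GS = 2.06 V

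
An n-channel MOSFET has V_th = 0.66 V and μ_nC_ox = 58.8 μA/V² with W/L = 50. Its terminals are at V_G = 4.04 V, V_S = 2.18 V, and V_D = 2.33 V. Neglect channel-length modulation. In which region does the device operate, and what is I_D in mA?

Triode; I_D = 0.496 mA

V_GS = V_G − V_S = 4.04 − 2.18 = 1.86 V; V_DS = V_D − V_S = 2.33 − 2.18 = 0.15 V.
k_n = μ_nC_ox · (W/L) = 2.94 mA/V².
V_ov = V_GS − V_th = 1.86 − 0.66 = 1.2 V.
Since V_DS = 0.15 V < V_ov = 1.2 V, the device is in the triode region.
I_D = k_n [V_ov · V_DS − ½ V_DS²] = 2.94 × [1.2 × 0.15 − 0.5 × 0.15²] = 0.496 mA.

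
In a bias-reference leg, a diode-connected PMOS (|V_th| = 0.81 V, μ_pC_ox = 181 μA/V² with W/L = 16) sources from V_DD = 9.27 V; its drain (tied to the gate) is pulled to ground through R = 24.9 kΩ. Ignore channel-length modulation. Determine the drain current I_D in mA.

With gate tied to drain, V_SG = V_SD ≥ V_SG − |V_th|, so the device is in saturation.
k_p = μ_pC_ox · (W/L) = 2.896 mA/V².
KCL at the drain: ½ k_p (V_SG − |V_th|)² = (V_DD − V_SG)/R.
Let x = V_SG − 0.81. Then 36.1 x² + x − 8.46 = 0, giving x = 0.471 V (positive root), so V_SG = 1.28 V.
I_D = (V_DD − V_SG)/R = (9.27 − 1.28) / 24.9 = 0.321 mA.

I_D = 0.321 mA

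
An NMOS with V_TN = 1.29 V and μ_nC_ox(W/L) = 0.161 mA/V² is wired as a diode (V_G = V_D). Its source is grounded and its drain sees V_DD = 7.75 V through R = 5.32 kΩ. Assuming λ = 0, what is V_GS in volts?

V_GS = 4.18 V

With gate tied to drain, V_GS = V_DS ≥ V_GS − V_TN, so the device is in saturation.
KCL at the drain: ½ k_n (V_GS − V_TN)² = (V_DD − V_GS)/R.
Let x = V_GS − 1.29. Then 0.428 x² + x − 6.46 = 0, giving x = 2.89 V (positive root), so V_GS = 4.18 V.
I_D = (V_DD − V_GS)/R = (7.75 − 4.18) / 5.32 = 0.671 mA.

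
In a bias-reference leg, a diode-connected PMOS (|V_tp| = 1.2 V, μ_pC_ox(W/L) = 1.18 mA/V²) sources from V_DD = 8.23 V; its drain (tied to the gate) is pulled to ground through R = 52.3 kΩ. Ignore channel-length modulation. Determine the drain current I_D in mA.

I_D = 0.126 mA

With gate tied to drain, V_SG = V_SD ≥ V_SG − |V_tp|, so the device is in saturation.
KCL at the drain: ½ k_p (V_SG − |V_tp|)² = (V_DD − V_SG)/R.
Let x = V_SG − 1.2. Then 30.9 x² + x − 7.03 = 0, giving x = 0.461 V (positive root), so V_SG = 1.66 V.
I_D = (V_DD − V_SG)/R = (8.23 − 1.66) / 52.3 = 0.126 mA.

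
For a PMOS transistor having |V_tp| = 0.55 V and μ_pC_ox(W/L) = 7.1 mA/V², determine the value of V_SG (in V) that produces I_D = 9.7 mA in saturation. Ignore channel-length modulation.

V_SG = 2.20 V

In saturation I_D = ½ k_p (V_SG − |V_tp|)², so V_SG − |V_tp| = √(2 I_D / k_p) = √(2 × 9.7 / 7.1) = 1.65 V.
V_SG = 0.55 + 1.65 = 2.2 V.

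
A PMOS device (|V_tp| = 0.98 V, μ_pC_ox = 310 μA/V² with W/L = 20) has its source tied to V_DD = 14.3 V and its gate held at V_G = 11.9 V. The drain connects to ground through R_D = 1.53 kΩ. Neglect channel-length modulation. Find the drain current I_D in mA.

I_D = 6.25 mA

V_SG = V_DD − V_G = 14.3 − 11.9 = 2.4 V, so V_ov = 2.4 − 0.98 = 1.42 V.
k_p = μ_pC_ox · (W/L) = 6.2 mA/V².
Assume saturation: I_D = ½ k_p V_ov² = 0.5 × 6.2 × 1.42² = 6.25 mA, giving V_SD = V_DD − I_D R_D = 14.3 − 6.25 × 1.53 = 4.74 V.
V_SD = 4.74 V ≥ V_ov = 1.42 V, confirming saturation.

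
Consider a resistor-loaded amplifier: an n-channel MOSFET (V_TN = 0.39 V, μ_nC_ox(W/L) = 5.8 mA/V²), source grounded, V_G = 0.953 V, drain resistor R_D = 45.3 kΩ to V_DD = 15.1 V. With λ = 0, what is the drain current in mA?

I_D = 0.331 mA

V_GS = V_G = 0.953 V, so V_ov = 0.953 − 0.39 = 0.563 V.
Assume saturation: I_D = ½ k_n V_ov² = 0.5 × 5.8 × 0.563² = 0.919 mA, giving V_DS = V_DD − I_D R_D = 15.1 − 0.919 × 45.3 = -26.5 V.
But -26.5 V < V_ov = 0.563 V, so the device is actually in triode.
In triode I_D = k_n[V_ov V_DS − ½ V_DS²] and I_D = (V_DD − V_DS)/R_D. Equating: 131 V_DS² − 148.9 V_DS + 15.1 = 0, giving V_DS = 0.113 V (the root below V_ov).
I_D = (15.1 − 0.113) / 45.3 = 0.331 mA.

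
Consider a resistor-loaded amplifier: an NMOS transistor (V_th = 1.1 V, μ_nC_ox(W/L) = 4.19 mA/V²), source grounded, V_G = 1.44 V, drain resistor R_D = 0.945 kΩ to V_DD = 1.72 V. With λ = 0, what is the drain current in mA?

I_D = 0.242 mA

V_GS = V_G = 1.44 V, so V_ov = 1.44 − 1.1 = 0.34 V.
Assume saturation: I_D = ½ k_n V_ov² = 0.5 × 4.19 × 0.34² = 0.242 mA, giving V_DS = V_DD − I_D R_D = 1.72 − 0.242 × 0.945 = 1.49 V.
V_DS = 1.49 V ≥ V_ov = 0.34 V, confirming saturation.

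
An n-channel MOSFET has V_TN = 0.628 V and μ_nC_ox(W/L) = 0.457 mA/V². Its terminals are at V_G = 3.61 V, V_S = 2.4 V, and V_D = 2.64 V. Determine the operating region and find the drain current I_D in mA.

Triode; I_D = 0.0507 mA

V_GS = V_G − V_S = 3.61 − 2.4 = 1.21 V; V_DS = V_D − V_S = 2.64 − 2.4 = 0.24 V.
V_ov = V_GS − V_TN = 1.21 − 0.628 = 0.582 V.
Since V_DS = 0.24 V < V_ov = 0.582 V, the device is in the triode region.
I_D = k_n [V_ov · V_DS − ½ V_DS²] = 0.457 × [0.582 × 0.24 − 0.5 × 0.24²] = 0.0507 mA.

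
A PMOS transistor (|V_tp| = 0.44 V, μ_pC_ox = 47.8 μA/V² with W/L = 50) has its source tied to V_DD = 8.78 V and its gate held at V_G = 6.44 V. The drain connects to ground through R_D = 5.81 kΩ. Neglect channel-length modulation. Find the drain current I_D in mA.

I_D = 1.45 mA

V_SG = V_DD − V_G = 8.78 − 6.44 = 2.34 V, so V_ov = 2.34 − 0.44 = 1.9 V.
k_p = μ_pC_ox · (W/L) = 2.39 mA/V².
Assume saturation: I_D = ½ k_p V_ov² = 0.5 × 2.39 × 1.9² = 4.31 mA, giving V_SD = V_DD − I_D R_D = 8.78 − 4.31 × 5.81 = -16.3 V.
But -16.3 V < V_ov = 1.9 V, so the device is actually in triode.
In triode I_D = k_p[V_ov V_SD − ½ V_SD²] and I_D = (V_DD − V_SD)/R_D. Equating: 6.94 V_SD² − 27.38 V_SD + 8.78 = 0, giving V_SD = 0.352 V (the root below V_ov).
I_D = (8.78 − 0.352) / 5.81 = 1.45 mA.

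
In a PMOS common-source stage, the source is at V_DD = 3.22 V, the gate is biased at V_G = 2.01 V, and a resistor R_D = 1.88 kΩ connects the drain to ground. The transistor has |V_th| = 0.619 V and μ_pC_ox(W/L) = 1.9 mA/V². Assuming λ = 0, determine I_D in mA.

I_D = 0.332 mA

V_SG = V_DD − V_G = 3.22 − 2.01 = 1.21 V, so V_ov = 1.21 − 0.619 = 0.591 V.
Assume saturation: I_D = ½ k_p V_ov² = 0.5 × 1.9 × 0.591² = 0.332 mA, giving V_SD = V_DD − I_D R_D = 3.22 − 0.332 × 1.88 = 2.6 V.
V_SD = 2.6 V ≥ V_ov = 0.591 V, confirming saturation.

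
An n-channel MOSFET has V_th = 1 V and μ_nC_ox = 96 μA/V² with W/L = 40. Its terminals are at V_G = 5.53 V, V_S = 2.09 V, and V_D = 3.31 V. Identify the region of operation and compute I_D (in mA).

Triode; I_D = 8.57 mA

V_GS = V_G − V_S = 5.53 − 2.09 = 3.44 V; V_DS = V_D − V_S = 3.31 − 2.09 = 1.22 V.
k_n = μ_nC_ox · (W/L) = 3.84 mA/V².
V_ov = V_GS − V_th = 3.44 − 1 = 2.44 V.
Since V_DS = 1.22 V < V_ov = 2.44 V, the device is in the triode region.
I_D = k_n [V_ov · V_DS − ½ V_DS²] = 3.84 × [2.44 × 1.22 − 0.5 × 1.22²] = 8.57 mA.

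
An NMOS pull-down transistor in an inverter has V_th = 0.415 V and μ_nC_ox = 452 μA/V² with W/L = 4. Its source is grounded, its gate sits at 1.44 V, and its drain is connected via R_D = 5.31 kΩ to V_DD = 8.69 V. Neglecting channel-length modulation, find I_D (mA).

I_D = 0.950 mA

V_GS = V_G = 1.44 V, so V_ov = 1.44 − 0.415 = 1.02 V.
k_n = μ_nC_ox · (W/L) = 1.808 mA/V².
Assume saturation: I_D = ½ k_n V_ov² = 0.5 × 1.808 × 1.02² = 0.95 mA, giving V_DS = V_DD − I_D R_D = 8.69 − 0.95 × 5.31 = 3.65 V.
V_DS = 3.65 V ≥ V_ov = 1.02 V, confirming saturation.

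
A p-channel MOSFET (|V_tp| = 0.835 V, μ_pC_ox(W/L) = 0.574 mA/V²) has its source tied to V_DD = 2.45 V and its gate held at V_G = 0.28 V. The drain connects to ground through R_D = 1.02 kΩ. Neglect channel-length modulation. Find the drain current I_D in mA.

V_SG = V_DD − V_G = 2.45 − 0.28 = 2.17 V, so V_ov = 2.17 − 0.835 = 1.33 V.
Assume saturation: I_D = ½ k_p V_ov² = 0.5 × 0.574 × 1.33² = 0.511 mA, giving V_SD = V_DD − I_D R_D = 2.45 − 0.511 × 1.02 = 1.93 V.
V_SD = 1.93 V ≥ V_ov = 1.33 V, confirming saturation.

I_D = 0.511 mA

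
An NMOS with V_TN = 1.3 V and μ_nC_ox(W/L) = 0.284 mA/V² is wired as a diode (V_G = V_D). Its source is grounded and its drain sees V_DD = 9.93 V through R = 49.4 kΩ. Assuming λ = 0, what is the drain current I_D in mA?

I_D = 0.154 mA

With gate tied to drain, V_GS = V_DS ≥ V_GS − V_TN, so the device is in saturation.
KCL at the drain: ½ k_n (V_GS − V_TN)² = (V_DD − V_GS)/R.
Let x = V_GS − 1.3. Then 7.01 x² + x − 8.63 = 0, giving x = 1.04 V (positive root), so V_GS = 2.34 V.
I_D = (V_DD − V_GS)/R = (9.93 − 2.34) / 49.4 = 0.154 mA.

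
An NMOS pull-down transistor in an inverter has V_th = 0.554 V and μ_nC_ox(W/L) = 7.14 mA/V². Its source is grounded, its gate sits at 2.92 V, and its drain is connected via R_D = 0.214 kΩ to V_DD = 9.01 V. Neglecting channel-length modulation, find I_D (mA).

I_D = 20.0 mA

V_GS = V_G = 2.92 V, so V_ov = 2.92 − 0.554 = 2.37 V.
Assume saturation: I_D = ½ k_n V_ov² = 0.5 × 7.14 × 2.37² = 20 mA, giving V_DS = V_DD − I_D R_D = 9.01 − 20 × 0.214 = 4.73 V.
V_DS = 4.73 V ≥ V_ov = 2.37 V, confirming saturation.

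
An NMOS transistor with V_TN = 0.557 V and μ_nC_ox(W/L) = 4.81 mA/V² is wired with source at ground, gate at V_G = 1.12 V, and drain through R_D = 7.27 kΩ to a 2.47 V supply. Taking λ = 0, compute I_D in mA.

V_GS = V_G = 1.12 V, so V_ov = 1.12 − 0.557 = 0.563 V.
Assume saturation: I_D = ½ k_n V_ov² = 0.5 × 4.81 × 0.563² = 0.762 mA, giving V_DS = V_DD − I_D R_D = 2.47 − 0.762 × 7.27 = -3.07 V.
But -3.07 V < V_ov = 0.563 V, so the device is actually in triode.
In triode I_D = k_n[V_ov V_DS − ½ V_DS²] and I_D = (V_DD − V_DS)/R_D. Equating: 17.5 V_DS² − 20.69 V_DS + 2.47 = 0, giving V_DS = 0.135 V (the root below V_ov).
I_D = (2.47 − 0.135) / 7.27 = 0.321 mA.

I_D = 0.321 mA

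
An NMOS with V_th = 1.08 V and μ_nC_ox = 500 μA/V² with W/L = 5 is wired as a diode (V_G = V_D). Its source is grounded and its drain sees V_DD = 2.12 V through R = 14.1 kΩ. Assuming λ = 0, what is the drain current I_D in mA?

I_D = 0.0584 mA

With gate tied to drain, V_GS = V_DS ≥ V_GS − V_th, so the device is in saturation.
k_n = μ_nC_ox · (W/L) = 2.5 mA/V².
KCL at the drain: ½ k_n (V_GS − V_th)² = (V_DD − V_GS)/R.
Let x = V_GS − 1.08. Then 17.6 x² + x − 1.04 = 0, giving x = 0.216 V (positive root), so V_GS = 1.3 V.
I_D = (V_DD − V_GS)/R = (2.12 − 1.3) / 14.1 = 0.0584 mA.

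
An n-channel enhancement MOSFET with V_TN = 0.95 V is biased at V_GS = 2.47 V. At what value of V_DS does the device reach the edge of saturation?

V_DS,sat = 1.52 V

The boundary between triode and saturation is V_DS = V_GS − V_TN = V_ov.
V_ov = 2.47 − 0.95 = 1.52 V.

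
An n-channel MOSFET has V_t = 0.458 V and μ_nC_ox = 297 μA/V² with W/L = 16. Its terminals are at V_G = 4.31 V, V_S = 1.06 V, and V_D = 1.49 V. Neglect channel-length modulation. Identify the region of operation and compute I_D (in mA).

V_GS = V_G − V_S = 4.31 − 1.06 = 3.25 V; V_DS = V_D − V_S = 1.49 − 1.06 = 0.43 V.
k_n = μ_nC_ox · (W/L) = 4.752 mA/V².
V_ov = V_GS − V_t = 3.25 − 0.458 = 2.79 V.
Since V_DS = 0.43 V < V_ov = 2.79 V, the device is in the triode region.
I_D = k_n [V_ov · V_DS − ½ V_DS²] = 4.752 × [2.79 × 0.43 − 0.5 × 0.43²] = 5.27 mA.

Triode; I_D = 5.27 mA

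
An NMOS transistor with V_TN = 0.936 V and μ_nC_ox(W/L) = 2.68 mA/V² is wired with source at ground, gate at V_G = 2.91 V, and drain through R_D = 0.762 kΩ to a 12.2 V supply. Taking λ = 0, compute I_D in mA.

I_D = 5.22 mA

V_GS = V_G = 2.91 V, so V_ov = 2.91 − 0.936 = 1.97 V.
Assume saturation: I_D = ½ k_n V_ov² = 0.5 × 2.68 × 1.97² = 5.22 mA, giving V_DS = V_DD − I_D R_D = 12.2 − 5.22 × 0.762 = 8.22 V.
V_DS = 8.22 V ≥ V_ov = 1.97 V, confirming saturation.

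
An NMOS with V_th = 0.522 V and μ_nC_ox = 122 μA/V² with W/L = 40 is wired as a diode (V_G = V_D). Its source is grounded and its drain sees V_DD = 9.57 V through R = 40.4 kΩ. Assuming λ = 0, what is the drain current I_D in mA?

I_D = 0.217 mA

With gate tied to drain, V_GS = V_DS ≥ V_GS − V_th, so the device is in saturation.
k_n = μ_nC_ox · (W/L) = 4.88 mA/V².
KCL at the drain: ½ k_n (V_GS − V_th)² = (V_DD − V_GS)/R.
Let x = V_GS − 0.522. Then 98.6 x² + x − 9.048 = 0, giving x = 0.298 V (positive root), so V_GS = 0.82 V.
I_D = (V_DD − V_GS)/R = (9.57 − 0.82) / 40.4 = 0.217 mA.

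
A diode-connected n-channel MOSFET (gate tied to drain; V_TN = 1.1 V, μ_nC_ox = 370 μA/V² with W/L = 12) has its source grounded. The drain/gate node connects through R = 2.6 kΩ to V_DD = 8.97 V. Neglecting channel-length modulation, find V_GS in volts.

With gate tied to drain, V_GS = V_DS ≥ V_GS − V_TN, so the device is in saturation.
k_n = μ_nC_ox · (W/L) = 4.44 mA/V².
KCL at the drain: ½ k_n (V_GS − V_TN)² = (V_DD − V_GS)/R.
Let x = V_GS − 1.1. Then 5.77 x² + x − 7.87 = 0, giving x = 1.08 V (positive root), so V_GS = 2.18 V.
I_D = (V_DD − V_GS)/R = (8.97 − 2.18) / 2.6 = 2.61 mA.

V_GS = 2.18 V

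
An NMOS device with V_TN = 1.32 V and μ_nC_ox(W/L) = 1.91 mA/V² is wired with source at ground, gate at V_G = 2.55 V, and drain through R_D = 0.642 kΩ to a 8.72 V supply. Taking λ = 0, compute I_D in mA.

I_D = 1.44 mA

V_GS = V_G = 2.55 V, so V_ov = 2.55 − 1.32 = 1.23 V.
Assume saturation: I_D = ½ k_n V_ov² = 0.5 × 1.91 × 1.23² = 1.44 mA, giving V_DS = V_DD − I_D R_D = 8.72 − 1.44 × 0.642 = 7.79 V.
V_DS = 7.79 V ≥ V_ov = 1.23 V, confirming saturation.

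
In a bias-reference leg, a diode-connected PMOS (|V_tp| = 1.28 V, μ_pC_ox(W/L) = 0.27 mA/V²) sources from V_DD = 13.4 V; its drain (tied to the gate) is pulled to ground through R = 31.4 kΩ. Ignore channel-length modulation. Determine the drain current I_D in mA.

With gate tied to drain, V_SG = V_SD ≥ V_SG − |V_tp|, so the device is in saturation.
KCL at the drain: ½ k_p (V_SG − |V_tp|)² = (V_DD − V_SG)/R.
Let x = V_SG − 1.28. Then 4.24 x² + x − 12.12 = 0, giving x = 1.58 V (positive root), so V_SG = 2.86 V.
I_D = (V_DD − V_SG)/R = (13.4 − 2.86) / 31.4 = 0.336 mA.

I_D = 0.336 mA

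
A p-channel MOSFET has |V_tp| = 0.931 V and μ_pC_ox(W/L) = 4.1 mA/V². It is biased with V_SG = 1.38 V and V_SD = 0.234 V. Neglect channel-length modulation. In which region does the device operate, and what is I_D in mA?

Triode; I_D = 0.319 mA

V_ov = V_SG − |V_tp| = 1.38 − 0.931 = 0.449 V.
Since V_SD = 0.234 V < V_ov = 0.449 V, the device is in the triode region.
I_D = k_p [V_ov · V_SD − ½ V_SD²] = 4.1 × [0.449 × 0.234 − 0.5 × 0.234²] = 0.319 mA.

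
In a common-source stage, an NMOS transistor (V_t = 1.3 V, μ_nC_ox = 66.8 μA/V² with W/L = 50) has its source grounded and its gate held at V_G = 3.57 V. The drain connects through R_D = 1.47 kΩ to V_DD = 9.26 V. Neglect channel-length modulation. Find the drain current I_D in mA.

I_D = 5.66 mA

V_GS = V_G = 3.57 V, so V_ov = 3.57 − 1.3 = 2.27 V.
k_n = μ_nC_ox · (W/L) = 3.34 mA/V².
Assume saturation: I_D = ½ k_n V_ov² = 0.5 × 3.34 × 2.27² = 8.61 mA, giving V_DS = V_DD − I_D R_D = 9.26 − 8.61 × 1.47 = -3.39 V.
But -3.39 V < V_ov = 2.27 V, so the device is actually in triode.
In triode I_D = k_n[V_ov V_DS − ½ V_DS²] and I_D = (V_DD − V_DS)/R_D. Equating: 2.45 V_DS² − 12.15 V_DS + 9.26 = 0, giving V_DS = 0.942 V (the root below V_ov).
I_D = (9.26 − 0.942) / 1.47 = 5.66 mA.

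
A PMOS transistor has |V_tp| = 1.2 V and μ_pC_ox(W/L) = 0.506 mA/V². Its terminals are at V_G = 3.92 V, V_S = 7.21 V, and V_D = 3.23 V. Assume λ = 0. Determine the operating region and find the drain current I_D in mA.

Saturation; I_D = 1.11 mA

V_SG = V_S − V_G = 7.21 − 3.92 = 3.29 V; V_SD = V_S − V_D = 7.21 − 3.23 = 3.98 V.
V_ov = V_SG − |V_tp| = 3.29 − 1.2 = 2.09 V.
Since V_SD = 3.98 V ≥ V_ov = 2.09 V, the device is in saturation.
I_D = ½ k_p V_ov² = 0.5 × 0.506 × 2.09² = 1.11 mA.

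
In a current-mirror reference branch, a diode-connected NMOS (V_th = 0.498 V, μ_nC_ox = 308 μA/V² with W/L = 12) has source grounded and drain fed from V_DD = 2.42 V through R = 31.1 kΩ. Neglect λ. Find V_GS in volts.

V_GS = 0.672 V

With gate tied to drain, V_GS = V_DS ≥ V_GS − V_th, so the device is in saturation.
k_n = μ_nC_ox · (W/L) = 3.696 mA/V².
KCL at the drain: ½ k_n (V_GS − V_th)² = (V_DD − V_GS)/R.
Let x = V_GS − 0.498. Then 57.5 x² + x − 1.922 = 0, giving x = 0.174 V (positive root), so V_GS = 0.672 V.
I_D = (V_DD − V_GS)/R = (2.42 − 0.672) / 31.1 = 0.0562 mA.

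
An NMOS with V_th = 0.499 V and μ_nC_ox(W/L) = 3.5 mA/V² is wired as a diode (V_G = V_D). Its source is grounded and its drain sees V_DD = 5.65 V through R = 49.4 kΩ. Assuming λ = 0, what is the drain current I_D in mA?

I_D = 0.0994 mA

With gate tied to drain, V_GS = V_DS ≥ V_GS − V_th, so the device is in saturation.
KCL at the drain: ½ k_n (V_GS − V_th)² = (V_DD − V_GS)/R.
Let x = V_GS − 0.499. Then 86.5 x² + x − 5.151 = 0, giving x = 0.238 V (positive root), so V_GS = 0.737 V.
I_D = (V_DD − V_GS)/R = (5.65 − 0.737) / 49.4 = 0.0994 mA.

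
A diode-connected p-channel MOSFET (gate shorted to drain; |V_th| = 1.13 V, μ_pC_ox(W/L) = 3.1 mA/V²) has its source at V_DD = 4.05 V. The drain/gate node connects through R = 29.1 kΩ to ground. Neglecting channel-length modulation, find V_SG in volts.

V_SG = 1.37 V

With gate tied to drain, V_SG = V_SD ≥ V_SG − |V_th|, so the device is in saturation.
KCL at the drain: ½ k_p (V_SG − |V_th|)² = (V_DD − V_SG)/R.
Let x = V_SG − 1.13. Then 45.1 x² + x − 2.92 = 0, giving x = 0.244 V (positive root), so V_SG = 1.37 V.
I_D = (V_DD − V_SG)/R = (4.05 − 1.37) / 29.1 = 0.092 mA.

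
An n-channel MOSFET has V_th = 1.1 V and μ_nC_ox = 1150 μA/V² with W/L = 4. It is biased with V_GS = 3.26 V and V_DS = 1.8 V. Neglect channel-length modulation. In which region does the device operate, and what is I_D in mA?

k_n = μ_nC_ox · (W/L) = 4.6 mA/V².
V_ov = V_GS − V_th = 3.26 − 1.1 = 2.16 V.
Since V_DS = 1.8 V < V_ov = 2.16 V, the device is in the triode region.
I_D = k_n [V_ov · V_DS − ½ V_DS²] = 4.6 × [2.16 × 1.8 − 0.5 × 1.8²] = 10.4 mA.

Triode; I_D = 10.4 mA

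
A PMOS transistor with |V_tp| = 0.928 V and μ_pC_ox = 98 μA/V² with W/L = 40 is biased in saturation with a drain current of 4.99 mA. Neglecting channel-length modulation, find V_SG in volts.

V_SG = 2.52 V

k_p = μ_pC_ox · (W/L) = 3.92 mA/V².
In saturation I_D = ½ k_p (V_SG − |V_tp|)², so V_SG − |V_tp| = √(2 I_D / k_p) = √(2 × 4.99 / 3.92) = 1.6 V.
V_SG = 0.928 + 1.6 = 2.52 V.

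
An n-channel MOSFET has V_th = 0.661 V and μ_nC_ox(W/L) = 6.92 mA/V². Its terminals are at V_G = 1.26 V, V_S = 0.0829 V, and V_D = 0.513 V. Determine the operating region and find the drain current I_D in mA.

V_GS = V_G − V_S = 1.26 − 0.0829 = 1.18 V; V_DS = V_D − V_S = 0.513 − 0.0829 = 0.43 V.
V_ov = V_GS − V_th = 1.18 − 0.661 = 0.516 V.
Since V_DS = 0.43 V < V_ov = 0.516 V, the device is in the triode region.
I_D = k_n [V_ov · V_DS − ½ V_DS²] = 6.92 × [0.516 × 0.43 − 0.5 × 0.43²] = 0.896 mA.

Triode; I_D = 0.896 mA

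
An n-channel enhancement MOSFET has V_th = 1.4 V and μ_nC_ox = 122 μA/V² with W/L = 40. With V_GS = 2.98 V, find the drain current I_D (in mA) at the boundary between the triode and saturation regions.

At the boundary V_DS = V_ov = V_GS − V_th = 2.98 − 1.4 = 1.58 V.
k_n = μ_nC_ox · (W/L) = 4.88 mA/V².
I_D = ½ k_n V_ov² = 0.5 × 4.88 × 1.58² = 6.09 mA.

I_D = 6.09 mA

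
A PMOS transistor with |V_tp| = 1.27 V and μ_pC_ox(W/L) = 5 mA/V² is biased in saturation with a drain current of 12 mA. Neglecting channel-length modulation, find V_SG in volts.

V_SG = 3.46 V

In saturation I_D = ½ k_p (V_SG − |V_tp|)², so V_SG − |V_tp| = √(2 I_D / k_p) = √(2 × 12 / 5) = 2.19 V.
V_SG = 1.27 + 2.19 = 3.46 V.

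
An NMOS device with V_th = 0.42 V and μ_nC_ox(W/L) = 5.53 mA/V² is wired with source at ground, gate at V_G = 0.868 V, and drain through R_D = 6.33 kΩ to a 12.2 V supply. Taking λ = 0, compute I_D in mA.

I_D = 0.555 mA

V_GS = V_G = 0.868 V, so V_ov = 0.868 − 0.42 = 0.448 V.
Assume saturation: I_D = ½ k_n V_ov² = 0.5 × 5.53 × 0.448² = 0.555 mA, giving V_DS = V_DD − I_D R_D = 12.2 − 0.555 × 6.33 = 8.69 V.
V_DS = 8.69 V ≥ V_ov = 0.448 V, confirming saturation.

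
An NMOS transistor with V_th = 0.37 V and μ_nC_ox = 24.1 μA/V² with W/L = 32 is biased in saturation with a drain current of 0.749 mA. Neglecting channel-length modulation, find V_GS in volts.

k_n = μ_nC_ox · (W/L) = 0.7712 mA/V².
In saturation I_D = ½ k_n (V_GS − V_th)², so V_GS − V_th = √(2 I_D / k_n) = √(2 × 0.749 / 0.7712) = 1.39 V.
V_GS = 0.37 + 1.39 = 1.76 V.

V_GS = 1.76 V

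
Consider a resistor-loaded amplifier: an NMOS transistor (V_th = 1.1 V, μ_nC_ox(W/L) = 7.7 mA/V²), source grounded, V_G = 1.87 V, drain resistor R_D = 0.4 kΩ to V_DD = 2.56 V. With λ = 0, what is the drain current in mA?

V_GS = V_G = 1.87 V, so V_ov = 1.87 − 1.1 = 0.77 V.
Assume saturation: I_D = ½ k_n V_ov² = 0.5 × 7.7 × 0.77² = 2.28 mA, giving V_DS = V_DD − I_D R_D = 2.56 − 2.28 × 0.4 = 1.65 V.
V_DS = 1.65 V ≥ V_ov = 0.77 V, confirming saturation.

I_D = 2.28 mA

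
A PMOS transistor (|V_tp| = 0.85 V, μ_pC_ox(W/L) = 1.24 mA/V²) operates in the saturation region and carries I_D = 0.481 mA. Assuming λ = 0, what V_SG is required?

In saturation I_D = ½ k_p (V_SG − |V_tp|)², so V_SG − |V_tp| = √(2 I_D / k_p) = √(2 × 0.481 / 1.24) = 0.881 V.
V_SG = 0.85 + 0.881 = 1.73 V.

V_SG = 1.73 V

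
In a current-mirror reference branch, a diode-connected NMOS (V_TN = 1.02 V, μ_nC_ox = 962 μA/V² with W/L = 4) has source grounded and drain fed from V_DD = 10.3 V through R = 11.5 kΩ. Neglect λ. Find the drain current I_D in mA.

With gate tied to drain, V_GS = V_DS ≥ V_GS − V_TN, so the device is in saturation.
k_n = μ_nC_ox · (W/L) = 3.848 mA/V².
KCL at the drain: ½ k_n (V_GS − V_TN)² = (V_DD − V_GS)/R.
Let x = V_GS − 1.02. Then 22.1 x² + x − 9.28 = 0, giving x = 0.625 V (positive root), so V_GS = 1.65 V.
I_D = (V_DD − V_GS)/R = (10.3 − 1.65) / 11.5 = 0.753 mA.

I_D = 0.753 mA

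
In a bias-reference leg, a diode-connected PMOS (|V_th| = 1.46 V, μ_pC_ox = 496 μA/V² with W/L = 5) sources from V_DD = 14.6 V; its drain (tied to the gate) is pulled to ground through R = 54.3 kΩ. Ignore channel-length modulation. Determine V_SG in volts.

With gate tied to drain, V_SG = V_SD ≥ V_SG − |V_th|, so the device is in saturation.
k_p = μ_pC_ox · (W/L) = 2.48 mA/V².
KCL at the drain: ½ k_p (V_SG − |V_th|)² = (V_DD − V_SG)/R.
Let x = V_SG − 1.46. Then 67.3 x² + x − 13.14 = 0, giving x = 0.434 V (positive root), so V_SG = 1.89 V.
I_D = (V_DD − V_SG)/R = (14.6 − 1.89) / 54.3 = 0.234 mA.

V_SG = 1.89 V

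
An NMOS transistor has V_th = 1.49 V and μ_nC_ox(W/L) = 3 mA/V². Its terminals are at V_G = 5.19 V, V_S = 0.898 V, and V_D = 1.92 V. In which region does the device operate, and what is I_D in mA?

Triode; I_D = 7.02 mA

V_GS = V_G − V_S = 5.19 − 0.898 = 4.29 V; V_DS = V_D − V_S = 1.92 − 0.898 = 1.02 V.
V_ov = V_GS − V_th = 4.29 − 1.49 = 2.8 V.
Since V_DS = 1.02 V < V_ov = 2.8 V, the device is in the triode region.
I_D = k_n [V_ov · V_DS − ½ V_DS²] = 3 × [2.8 × 1.02 − 0.5 × 1.02²] = 7.02 mA.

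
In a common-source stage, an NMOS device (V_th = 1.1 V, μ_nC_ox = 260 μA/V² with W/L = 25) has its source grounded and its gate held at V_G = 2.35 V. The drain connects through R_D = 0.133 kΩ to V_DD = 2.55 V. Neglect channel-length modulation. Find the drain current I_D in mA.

V_GS = V_G = 2.35 V, so V_ov = 2.35 − 1.1 = 1.25 V.
k_n = μ_nC_ox · (W/L) = 6.5 mA/V².
Assume saturation: I_D = ½ k_n V_ov² = 0.5 × 6.5 × 1.25² = 5.08 mA, giving V_DS = V_DD − I_D R_D = 2.55 − 5.08 × 0.133 = 1.87 V.
V_DS = 1.87 V ≥ V_ov = 1.25 V, confirming saturation.

I_D = 5.08 mA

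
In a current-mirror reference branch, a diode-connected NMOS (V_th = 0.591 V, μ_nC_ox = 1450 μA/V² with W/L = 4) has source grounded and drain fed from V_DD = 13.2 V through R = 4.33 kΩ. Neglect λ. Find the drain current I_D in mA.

With gate tied to drain, V_GS = V_DS ≥ V_GS − V_th, so the device is in saturation.
k_n = μ_nC_ox · (W/L) = 5.8 mA/V².
KCL at the drain: ½ k_n (V_GS − V_th)² = (V_DD − V_GS)/R.
Let x = V_GS − 0.591. Then 12.6 x² + x − 12.61 = 0, giving x = 0.963 V (positive root), so V_GS = 1.55 V.
I_D = (V_DD − V_GS)/R = (13.2 − 1.55) / 4.33 = 2.69 mA.

I_D = 2.69 mA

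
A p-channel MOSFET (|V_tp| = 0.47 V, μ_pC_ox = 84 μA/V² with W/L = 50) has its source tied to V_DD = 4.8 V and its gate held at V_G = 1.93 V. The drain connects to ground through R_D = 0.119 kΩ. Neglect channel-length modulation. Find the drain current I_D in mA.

I_D = 12.1 mA

V_SG = V_DD − V_G = 4.8 − 1.93 = 2.87 V, so V_ov = 2.87 − 0.47 = 2.4 V.
k_p = μ_pC_ox · (W/L) = 4.2 mA/V².
Assume saturation: I_D = ½ k_p V_ov² = 0.5 × 4.2 × 2.4² = 12.1 mA, giving V_SD = V_DD − I_D R_D = 4.8 − 12.1 × 0.119 = 3.36 V.
V_SD = 3.36 V ≥ V_ov = 2.4 V, confirming saturation.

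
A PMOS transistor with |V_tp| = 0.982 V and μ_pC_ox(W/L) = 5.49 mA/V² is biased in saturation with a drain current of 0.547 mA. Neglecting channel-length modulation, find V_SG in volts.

In saturation I_D = ½ k_p (V_SG − |V_tp|)², so V_SG − |V_tp| = √(2 I_D / k_p) = √(2 × 0.547 / 5.49) = 0.446 V.
V_SG = 0.982 + 0.446 = 1.43 V.

V_SG = 1.43 V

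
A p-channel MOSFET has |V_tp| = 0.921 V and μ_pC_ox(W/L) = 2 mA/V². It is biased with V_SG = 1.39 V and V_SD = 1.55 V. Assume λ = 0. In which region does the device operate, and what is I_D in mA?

V_ov = V_SG − |V_tp| = 1.39 − 0.921 = 0.469 V.
Since V_SD = 1.55 V ≥ V_ov = 0.469 V, the device is in saturation.
I_D = ½ k_p V_ov² = 0.5 × 2 × 0.469² = 0.22 mA.

Saturation; I_D = 0.220 mA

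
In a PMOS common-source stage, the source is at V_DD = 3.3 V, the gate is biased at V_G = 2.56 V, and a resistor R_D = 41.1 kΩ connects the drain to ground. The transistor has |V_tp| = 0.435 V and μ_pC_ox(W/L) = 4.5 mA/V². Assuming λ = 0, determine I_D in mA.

V_SG = V_DD − V_G = 3.3 − 2.56 = 0.74 V, so V_ov = 0.74 − 0.435 = 0.305 V.
Assume saturation: I_D = ½ k_p V_ov² = 0.5 × 4.5 × 0.305² = 0.209 mA, giving V_SD = V_DD − I_D R_D = 3.3 − 0.209 × 41.1 = -5.3 V.
But -5.3 V < V_ov = 0.305 V, so the device is actually in triode.
In triode I_D = k_p[V_ov V_SD − ½ V_SD²] and I_D = (V_DD − V_SD)/R_D. Equating: 92.5 V_SD² − 57.41 V_SD + 3.3 = 0, giving V_SD = 0.0641 V (the root below V_ov).
I_D = (3.3 − 0.0641) / 41.1 = 0.0787 mA.

I_D = 0.0787 mA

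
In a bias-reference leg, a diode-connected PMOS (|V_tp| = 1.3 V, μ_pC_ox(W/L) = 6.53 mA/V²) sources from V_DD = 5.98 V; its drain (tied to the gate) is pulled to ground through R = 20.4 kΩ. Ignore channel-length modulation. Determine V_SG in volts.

V_SG = 1.56 V

With gate tied to drain, V_SG = V_SD ≥ V_SG − |V_tp|, so the device is in saturation.
KCL at the drain: ½ k_p (V_SG − |V_tp|)² = (V_DD − V_SG)/R.
Let x = V_SG − 1.3. Then 66.6 x² + x − 4.68 = 0, giving x = 0.258 V (positive root), so V_SG = 1.56 V.
I_D = (V_DD − V_SG)/R = (5.98 − 1.56) / 20.4 = 0.217 mA.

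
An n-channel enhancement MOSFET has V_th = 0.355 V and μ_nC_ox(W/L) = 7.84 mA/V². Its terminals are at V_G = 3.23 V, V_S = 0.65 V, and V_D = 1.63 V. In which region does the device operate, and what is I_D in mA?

V_GS = V_G − V_S = 3.23 − 0.65 = 2.58 V; V_DS = V_D − V_S = 1.63 − 0.65 = 0.98 V.
V_ov = V_GS − V_th = 2.58 − 0.355 = 2.23 V.
Since V_DS = 0.98 V < V_ov = 2.23 V, the device is in the triode region.
I_D = k_n [V_ov · V_DS − ½ V_DS²] = 7.84 × [2.23 × 0.98 − 0.5 × 0.98²] = 13.3 mA.

Triode; I_D = 13.3 mA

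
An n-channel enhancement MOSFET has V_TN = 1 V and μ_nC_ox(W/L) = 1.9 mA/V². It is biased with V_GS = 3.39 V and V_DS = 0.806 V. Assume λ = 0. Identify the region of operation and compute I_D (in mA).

V_ov = V_GS − V_TN = 3.39 − 1 = 2.39 V.
Since V_DS = 0.806 V < V_ov = 2.39 V, the device is in the triode region.
I_D = k_n [V_ov · V_DS − ½ V_DS²] = 1.9 × [2.39 × 0.806 − 0.5 × 0.806²] = 3.04 mA.

Triode; I_D = 3.04 mA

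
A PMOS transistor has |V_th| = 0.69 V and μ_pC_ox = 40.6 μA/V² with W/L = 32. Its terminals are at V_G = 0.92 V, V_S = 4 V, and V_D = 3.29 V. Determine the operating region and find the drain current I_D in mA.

Triode; I_D = 1.88 mA

V_SG = V_S − V_G = 4 − 0.92 = 3.08 V; V_SD = V_S − V_D = 4 − 3.29 = 0.71 V.
k_p = μ_pC_ox · (W/L) = 1.299 mA/V².
V_ov = V_SG − |V_th| = 3.08 − 0.69 = 2.39 V.
Since V_SD = 0.71 V < V_ov = 2.39 V, the device is in the triode region.
I_D = k_p [V_ov · V_SD − ½ V_SD²] = 1.299 × [2.39 × 0.71 − 0.5 × 0.71²] = 1.88 mA.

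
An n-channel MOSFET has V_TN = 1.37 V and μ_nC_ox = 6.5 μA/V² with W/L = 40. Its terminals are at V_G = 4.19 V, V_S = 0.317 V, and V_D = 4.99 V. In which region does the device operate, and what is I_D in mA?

Saturation; I_D = 0.814 mA

V_GS = V_G − V_S = 4.19 − 0.317 = 3.87 V; V_DS = V_D − V_S = 4.99 − 0.317 = 4.67 V.
k_n = μ_nC_ox · (W/L) = 0.26 mA/V².
V_ov = V_GS − V_TN = 3.87 − 1.37 = 2.5 V.
Since V_DS = 4.67 V ≥ V_ov = 2.5 V, the device is in saturation.
I_D = ½ k_n V_ov² = 0.5 × 0.26 × 2.5² = 0.814 mA.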